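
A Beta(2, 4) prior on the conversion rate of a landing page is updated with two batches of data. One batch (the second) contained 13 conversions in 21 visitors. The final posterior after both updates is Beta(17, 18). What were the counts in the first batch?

Because Beta–binomial updating is additive in the counts, the combined data contributed (α_post−α_prior, β_post−β_prior) successes and failures.
Total across both batches: 17−2=15 conversions, 18−4=14 bounces.
Subtract the second batch: 15−13=2 conversions and 14−8=6 bounces.

2 conversions and 6 bounces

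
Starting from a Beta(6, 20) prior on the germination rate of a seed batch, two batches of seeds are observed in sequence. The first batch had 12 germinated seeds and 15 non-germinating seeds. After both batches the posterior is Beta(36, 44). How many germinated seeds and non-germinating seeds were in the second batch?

Because Beta–binomial updating is additive in the counts, the combined data contributed (α_post−α_prior, β_post−β_prior) successes and failures.
Total across both batches: 36−6=30 germinated seeds, 44−20=24 non-germinating seeds.
Subtract the first batch: 30−12=18 germinated seeds and 24−15=9 non-germinating seeds.

18 germinated seeds and 9 non-germinating seeds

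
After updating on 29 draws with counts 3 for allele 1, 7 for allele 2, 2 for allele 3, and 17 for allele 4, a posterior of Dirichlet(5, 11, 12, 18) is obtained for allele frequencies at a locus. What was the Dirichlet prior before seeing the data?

For a Dirichlet(α) prior with multinomial counts c, the posterior is Dirichlet(α + c) componentwise.
Subtract each count from the matching posterior parameter: 5−3=2, 11−7=4, 12−2=10, 18−17=1.

Dirichlet(2, 4, 10, 1)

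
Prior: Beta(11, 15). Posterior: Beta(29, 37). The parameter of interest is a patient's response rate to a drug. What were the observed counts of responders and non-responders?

18 responders and 22 non-responders

Under Beta–binomial conjugacy the posterior parameters are (a+s, b+f).
Match parameters: s=29−11=18, f=37−15=22.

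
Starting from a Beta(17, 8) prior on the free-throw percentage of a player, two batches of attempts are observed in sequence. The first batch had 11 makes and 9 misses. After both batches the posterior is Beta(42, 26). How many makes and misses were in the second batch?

14 makes and 9 misses

Sequential conjugate updates are equivalent to a single update on the pooled data, so total successes = posterior α − prior α and total failures = posterior β − prior β.
Total across both batches: 42−17=25 makes, 26−8=18 misses.
Subtract the first batch: 25−11=14 makes and 18−9=9 misses.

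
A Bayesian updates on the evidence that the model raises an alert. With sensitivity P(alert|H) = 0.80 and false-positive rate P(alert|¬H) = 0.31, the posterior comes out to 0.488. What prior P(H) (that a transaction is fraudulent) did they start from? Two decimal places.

Bayes' rule in odds form gives O(H|E) = O(H)·[P(E|H)/P(E|¬H)], hence O(H) = O(H|E)/LR.
Posterior odds = 0.488/(1−0.488) = 0.9531. LR = 0.80/0.31 = 2.5806.
Prior odds = 0.9531/2.5806 = 0.3693, so P(H) = 0.3693/(1+0.3693) ≈ 0.27.

P(H) = 0.27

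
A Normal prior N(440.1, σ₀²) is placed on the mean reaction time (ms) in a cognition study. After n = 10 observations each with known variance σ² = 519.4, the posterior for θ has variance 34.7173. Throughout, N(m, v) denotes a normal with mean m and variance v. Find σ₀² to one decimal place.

For the Normal–Normal model with known σ², precisions add: τ_n = τ₀ + n/σ².
So 1/σ₀² = 1/34.7173 − 10/519.4 = 0.028804 − 0.019253 = 0.009551.
Hence σ₀² = 1/0.009551 ≈ 104.7.

σ₀² = 104.7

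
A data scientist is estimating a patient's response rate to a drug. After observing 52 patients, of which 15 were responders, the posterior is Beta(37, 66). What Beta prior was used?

Beta(22, 29)

Beta is conjugate to the binomial likelihood: posterior = Beta(α+s, β+f).
So α = 37 − 15 = 22 and β = 66 − 37 = 29.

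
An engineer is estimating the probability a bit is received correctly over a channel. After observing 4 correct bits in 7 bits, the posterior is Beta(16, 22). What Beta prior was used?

Beta(12, 19)

A Beta(α, β) prior with s successes and f failures in binomial data gives a Beta(α+s, β+f) posterior.
Subtract the data counts: 16−4=12, 22−3=19.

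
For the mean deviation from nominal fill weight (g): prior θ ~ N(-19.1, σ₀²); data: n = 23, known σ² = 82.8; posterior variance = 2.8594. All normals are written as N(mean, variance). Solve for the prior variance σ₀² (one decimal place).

σ₀² = 13.9

For the Normal–Normal model with known σ², precisions add: τ_n = τ₀ + n/σ².
So 1/σ₀² = 1/2.8594 − 23/82.8 = 0.349724 − 0.277778 = 0.071946.
Hence σ₀² = 1/0.071946 ≈ 13.9.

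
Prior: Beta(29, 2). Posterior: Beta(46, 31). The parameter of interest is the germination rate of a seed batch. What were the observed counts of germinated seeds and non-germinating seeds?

17 germinated seeds and 29 non-germinating seeds

Under Beta–binomial conjugacy the posterior parameters are (a+s, b+f).
Match parameters: s=46−29=17, f=31−2=29.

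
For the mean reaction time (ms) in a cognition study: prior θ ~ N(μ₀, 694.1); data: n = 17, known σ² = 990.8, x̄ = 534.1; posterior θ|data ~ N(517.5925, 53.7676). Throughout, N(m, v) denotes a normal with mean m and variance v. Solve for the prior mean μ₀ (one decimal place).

The posterior mean is a precision-weighted average: μ_n = (τ₀μ₀ + τ_data·x̄)/(τ₀+τ_data), with τ₀=1/σ₀² and τ_data=n/σ².
Here τ₀ = 1/694.1 = 0.001441 and τ_data = 17/990.8 = 0.017158, so τ_n = 0.018599.
Rearranging for μ₀: μ₀ = (μ_n·τ_n − τ_data·x̄)/τ₀ = (517.5925·0.018599 − 0.017158·534.1) / 0.001441 = 0.462615/0.001441 ≈ 321.0.

μ₀ = 321.0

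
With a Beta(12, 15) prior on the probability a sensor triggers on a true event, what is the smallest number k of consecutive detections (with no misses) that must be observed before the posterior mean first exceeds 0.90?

After k detections and 0 misses the posterior is Beta(12+k, 15), with mean (12+k)/(12+15+k).
Set (12+k)/(27+k) > 0.90 and solve: k > (0.90·27 − 12)/(1 − 0.90) = 123.000.
The smallest integer exceeding 123.000 is 124, and checking k=124: (136)/(151) = 0.9007 > 0.90.

k = 124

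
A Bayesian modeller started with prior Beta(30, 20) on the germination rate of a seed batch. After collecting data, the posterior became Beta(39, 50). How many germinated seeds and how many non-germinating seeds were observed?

9 germinated seeds and 30 non-germinating seeds

Beta is conjugate to the binomial likelihood: posterior = Beta(a+s, b+f).
Match parameters: s=39−30=9, f=50−20=30.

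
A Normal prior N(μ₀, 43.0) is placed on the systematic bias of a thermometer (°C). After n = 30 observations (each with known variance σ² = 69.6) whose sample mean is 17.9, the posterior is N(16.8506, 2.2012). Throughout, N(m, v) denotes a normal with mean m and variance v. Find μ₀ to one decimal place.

The posterior mean is a precision-weighted average: μ_n = (τ₀μ₀ + τ_data·x̄)/(τ₀+τ_data), with τ₀=1/σ₀² and τ_data=n/σ².
Here τ₀ = 1/43.0 = 0.023256 and τ_data = 30/69.6 = 0.431034, so τ_n = 0.454290.
Rearranging for μ₀: μ₀ = (μ_n·τ_n − τ_data·x̄)/τ₀ = (16.8506·0.454290 − 0.431034·17.9) / 0.023256 = -0.060450/0.023256 ≈ -2.6.

μ₀ = -2.6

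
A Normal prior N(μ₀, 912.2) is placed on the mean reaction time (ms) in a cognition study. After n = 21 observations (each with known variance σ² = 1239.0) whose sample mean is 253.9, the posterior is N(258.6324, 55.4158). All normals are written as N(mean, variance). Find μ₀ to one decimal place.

The posterior mean is a precision-weighted average: μ_n = (τ₀μ₀ + τ_data·x̄)/(τ₀+τ_data), with τ₀=1/σ₀² and τ_data=n/σ².
Here τ₀ = 1/912.2 = 0.001096 and τ_data = 21/1239.0 = 0.016949, so τ_n = 0.018045.
Rearranging for μ₀: μ₀ = (μ_n·τ_n − τ_data·x̄)/τ₀ = (258.6324·0.018045 − 0.016949·253.9) / 0.001096 = 0.363671/0.001096 ≈ 331.8.

μ₀ = 331.8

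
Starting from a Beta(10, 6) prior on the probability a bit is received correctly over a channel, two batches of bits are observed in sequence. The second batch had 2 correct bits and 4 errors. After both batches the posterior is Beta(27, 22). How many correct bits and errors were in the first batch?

Because Beta–binomial updating is additive in the counts, the combined data contributed (α_post−α_prior, β_post−β_prior) successes and failures.
Total across both batches: 27−10=17 correct bits, 22−6=16 errors.
Subtract the second batch: 17−2=15 correct bits and 16−4=12 errors.

15 correct bits and 12 errors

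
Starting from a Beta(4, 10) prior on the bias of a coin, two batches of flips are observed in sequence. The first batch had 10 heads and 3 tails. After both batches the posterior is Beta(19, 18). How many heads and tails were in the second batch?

5 heads and 5 tails

Sequential conjugate updates are equivalent to a single update on the pooled data, so total successes = posterior α − prior α and total failures = posterior β − prior β.
Total across both batches: 19−4=15 heads, 18−10=8 tails.
Subtract the first batch: 15−10=5 heads and 8−3=5 tails.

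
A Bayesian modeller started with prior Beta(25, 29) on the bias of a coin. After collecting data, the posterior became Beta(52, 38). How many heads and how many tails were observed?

27 heads and 9 tails

Under Beta–binomial conjugacy the posterior parameters are (α+s, β+f).
Match parameters: s=52−25=27, f=38−29=9.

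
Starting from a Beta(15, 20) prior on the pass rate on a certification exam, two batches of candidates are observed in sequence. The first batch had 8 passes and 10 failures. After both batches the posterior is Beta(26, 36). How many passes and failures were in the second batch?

3 passes and 6 failures

Because Beta–binomial updating is additive in the counts, the combined data contributed (α_post−α_prior, β_post−β_prior) successes and failures.
Total across both batches: 26−15=11 passes, 36−20=16 failures.
Subtract the first batch: 11−8=3 passes and 16−10=6 failures.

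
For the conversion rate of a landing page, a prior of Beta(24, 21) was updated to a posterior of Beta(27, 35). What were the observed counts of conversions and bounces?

Beta is conjugate to the binomial likelihood: posterior = Beta(α+s, β+f).
Match parameters: s=27−24=3, f=35−21=14.

3 conversions and 14 bounces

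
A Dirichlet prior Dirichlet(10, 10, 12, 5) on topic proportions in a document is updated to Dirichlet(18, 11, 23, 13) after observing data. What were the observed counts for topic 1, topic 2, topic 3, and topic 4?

For a Dirichlet(α) prior with multinomial counts c, the posterior is Dirichlet(α + c) componentwise.
Counts are posterior − prior componentwise: 18−10=8, 11−10=1, 23−12=11, 13−5=8.

counts (8, 1, 11, 8)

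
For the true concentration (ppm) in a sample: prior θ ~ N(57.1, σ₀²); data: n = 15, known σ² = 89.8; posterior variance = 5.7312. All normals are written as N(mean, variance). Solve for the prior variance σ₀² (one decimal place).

For the Normal–Normal model with known σ², precisions add: τ_n = τ₀ + n/σ².
So 1/σ₀² = 1/5.7312 − 15/89.8 = 0.174484 − 0.167038 = 0.007446.
Hence σ₀² = 1/0.007446 ≈ 134.3.

σ₀² = 134.3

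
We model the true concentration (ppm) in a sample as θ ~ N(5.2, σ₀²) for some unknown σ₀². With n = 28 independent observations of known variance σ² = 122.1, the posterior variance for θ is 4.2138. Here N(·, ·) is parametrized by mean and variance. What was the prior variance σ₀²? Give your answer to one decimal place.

Posterior precision equals prior precision plus data precision: 1/σ_n² = 1/σ₀² + n/σ².
So 1/σ₀² = 1/4.2138 − 28/122.1 = 0.237315 − 0.229320 = 0.007995.
Hence σ₀² = 1/0.007995 ≈ 125.1.

σ₀² = 125.1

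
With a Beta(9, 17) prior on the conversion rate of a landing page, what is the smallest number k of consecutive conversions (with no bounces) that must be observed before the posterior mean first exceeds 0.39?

k = 2

After k conversions and 0 bounces the posterior is Beta(9+k, 17), with mean (9+k)/(9+17+k).
Set (9+k)/(26+k) > 0.39 and solve: k > (0.39·26 − 9)/(1 − 0.39) = 1.869.
The smallest integer exceeding 1.869 is 2.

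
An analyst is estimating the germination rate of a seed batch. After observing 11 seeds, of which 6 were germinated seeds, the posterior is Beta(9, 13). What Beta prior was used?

A Beta(α, β) prior with s successes and f failures in binomial data gives a Beta(α+s, β+f) posterior.
So α = 9 − 6 = 3 and β = 13 − 5 = 8.

Beta(3, 8)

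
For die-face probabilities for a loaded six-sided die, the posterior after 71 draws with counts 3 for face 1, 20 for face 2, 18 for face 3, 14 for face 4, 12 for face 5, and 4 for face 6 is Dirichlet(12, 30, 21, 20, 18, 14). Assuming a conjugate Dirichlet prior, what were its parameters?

For a Dirichlet(α) prior with multinomial counts c, the posterior is Dirichlet(α + c) componentwise.
Subtract each count from the matching posterior parameter: 12−3=9, 30−20=10, 21−18=3, 20−14=6, 18−12=6, 14−4=10.

Dirichlet(9, 10, 3, 6, 6, 10)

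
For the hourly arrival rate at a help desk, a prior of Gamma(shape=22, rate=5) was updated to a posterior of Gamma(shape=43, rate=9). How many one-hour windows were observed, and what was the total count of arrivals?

n = 4 one-hour windows with total 21 arrivals

A Gamma(α, β) prior (rate parametrization) on a Poisson rate with n observations summing to S gives posterior Gamma(α+S, β+n).
Matching: Σxᵢ = 43 − 22 = 21 and n = 9 − 5 = 4.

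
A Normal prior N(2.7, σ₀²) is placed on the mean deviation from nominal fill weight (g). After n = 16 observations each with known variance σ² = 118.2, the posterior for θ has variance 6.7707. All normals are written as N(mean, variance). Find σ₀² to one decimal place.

Posterior precision equals prior precision plus data precision: 1/σ_n² = 1/σ₀² + n/σ².
So 1/σ₀² = 1/6.7707 − 16/118.2 = 0.147695 − 0.135364 = 0.012331.
Hence σ₀² = 1/0.012331 ≈ 81.1.

σ₀² = 81.1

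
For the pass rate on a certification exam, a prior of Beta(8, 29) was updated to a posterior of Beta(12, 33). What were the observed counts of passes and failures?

Beta is conjugate to the binomial likelihood: posterior = Beta(a+s, b+f).
Match parameters: s=12−8=4, f=33−29=4.

4 passes and 4 failures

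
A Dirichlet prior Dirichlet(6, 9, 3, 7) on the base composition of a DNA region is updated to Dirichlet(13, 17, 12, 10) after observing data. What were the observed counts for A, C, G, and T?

For a Dirichlet(α) prior with multinomial counts c, the posterior is Dirichlet(α + c) componentwise.
Counts are posterior − prior componentwise: 13−6=7, 17−9=8, 12−3=9, 10−7=3.

counts (7, 8, 9, 3)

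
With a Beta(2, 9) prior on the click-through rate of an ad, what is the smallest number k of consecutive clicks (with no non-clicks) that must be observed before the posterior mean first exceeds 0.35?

After k clicks and 0 non-clicks the posterior is Beta(2+k, 9), with mean (2+k)/(2+9+k).
Set (2+k)/(11+k) > 0.35 and solve: k > (0.35·11 − 2)/(1 − 0.35) = 2.846.
The smallest integer exceeding 2.846 is 3, and checking k=3: (5)/(14) = 0.3571 > 0.35.

k = 3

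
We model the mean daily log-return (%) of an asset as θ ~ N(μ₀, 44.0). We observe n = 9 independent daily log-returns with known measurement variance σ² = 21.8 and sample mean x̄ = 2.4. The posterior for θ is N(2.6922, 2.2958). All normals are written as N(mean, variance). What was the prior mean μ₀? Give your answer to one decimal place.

The posterior mean is a precision-weighted average: μ_n = (τ₀μ₀ + τ_data·x̄)/(τ₀+τ_data), with τ₀=1/σ₀² and τ_data=n/σ².
Here τ₀ = 1/44.0 = 0.022727 and τ_data = 9/21.8 = 0.412844, so τ_n = 0.435571.
Rearranging for μ₀: μ₀ = (μ_n·τ_n − τ_data·x̄)/τ₀ = (2.6922·0.435571 − 0.412844·2.4) / 0.022727 = 0.181819/0.022727 ≈ 8.0.

μ₀ = 8.0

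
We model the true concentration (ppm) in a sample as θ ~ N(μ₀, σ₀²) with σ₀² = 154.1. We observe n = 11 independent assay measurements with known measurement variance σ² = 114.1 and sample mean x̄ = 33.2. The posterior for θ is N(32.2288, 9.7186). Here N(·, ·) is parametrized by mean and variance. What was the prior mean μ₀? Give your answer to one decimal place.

With known observation variance, the Normal–Normal posterior has precision τ_n = τ₀ + n/σ² and mean μ_n = (τ₀μ₀ + (n/σ²)x̄)/τ_n.
Here τ₀ = 1/154.1 = 0.006489 and τ_data = 11/114.1 = 0.096407, so τ_n = 0.102896.
Rearranging for μ₀: μ₀ = (μ_n·τ_n − τ_data·x̄)/τ₀ = (32.2288·0.102896 − 0.096407·33.2) / 0.006489 = 0.115502/0.006489 ≈ 17.8.

μ₀ = 17.8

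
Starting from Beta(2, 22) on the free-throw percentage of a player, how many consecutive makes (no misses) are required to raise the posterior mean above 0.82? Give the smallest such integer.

k = 99

After k makes and 0 misses the posterior is Beta(2+k, 22), with mean (2+k)/(2+22+k).
Set (2+k)/(24+k) > 0.82 and solve: k > (0.82·24 − 2)/(1 − 0.82) = 98.222.
The smallest integer exceeding 98.222 is 99, and checking k=99: (101)/(123) = 0.8211 > 0.82.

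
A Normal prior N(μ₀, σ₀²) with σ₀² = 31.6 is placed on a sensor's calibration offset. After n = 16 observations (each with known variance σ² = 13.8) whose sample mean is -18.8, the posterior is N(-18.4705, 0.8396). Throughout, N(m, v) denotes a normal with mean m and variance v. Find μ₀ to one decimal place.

The posterior mean is a precision-weighted average: μ_n = (τ₀μ₀ + τ_data·x̄)/(τ₀+τ_data), with τ₀=1/σ₀² and τ_data=n/σ².
Here τ₀ = 1/31.6 = 0.031646 and τ_data = 16/13.8 = 1.159420, so τ_n = 1.191066.
Rearranging for μ₀: μ₀ = (μ_n·τ_n − τ_data·x̄)/τ₀ = (-18.4705·1.191066 − 1.159420·-18.8) / 0.031646 = -0.202489/0.031646 ≈ -6.4.

μ₀ = -6.4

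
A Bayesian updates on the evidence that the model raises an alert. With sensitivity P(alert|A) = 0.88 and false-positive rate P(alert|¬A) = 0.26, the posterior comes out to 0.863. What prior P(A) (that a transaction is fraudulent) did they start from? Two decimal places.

Bayes' rule in odds form gives O(A|E) = O(A)·[P(E|A)/P(E|¬A)], hence O(A) = O(A|E)/LR.
Posterior odds = 0.863/(1−0.863) = 6.2993. LR = 0.88/0.26 = 3.3846.
Prior odds = 6.2993/3.3846 = 1.8612, so P(A) = 1.8612/(1+1.8612) ≈ 0.65.

P(A) = 0.65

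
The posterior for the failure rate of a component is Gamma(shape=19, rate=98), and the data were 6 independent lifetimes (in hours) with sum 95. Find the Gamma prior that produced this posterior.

Gamma(shape=13, rate=3)

For an exponential likelihood with a Gamma(α, β) prior on the rate, n observations with total T give posterior Gamma(α+n, β+T).
So α = 19 − 6 = 13 and β = 98 − 95 = 3.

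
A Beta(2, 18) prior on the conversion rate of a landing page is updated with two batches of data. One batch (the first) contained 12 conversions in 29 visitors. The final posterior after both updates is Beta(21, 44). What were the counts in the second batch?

7 conversions and 9 bounces

Sequential conjugate updates are equivalent to a single update on the pooled data, so total successes = posterior α − prior α and total failures = posterior β − prior β.
Total across both batches: 21−2=19 conversions, 44−18=26 bounces.
Subtract the first batch: 19−12=7 conversions and 26−17=9 bounces.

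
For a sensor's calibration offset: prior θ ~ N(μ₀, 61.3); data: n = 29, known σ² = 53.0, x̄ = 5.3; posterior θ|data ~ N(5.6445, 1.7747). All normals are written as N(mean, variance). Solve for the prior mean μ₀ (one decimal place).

μ₀ = 17.2

With known observation variance, the Normal–Normal posterior has precision τ_n = τ₀ + n/σ² and mean μ_n = (τ₀μ₀ + (n/σ²)x̄)/τ_n.
Here τ₀ = 1/61.3 = 0.016313 and τ_data = 29/53.0 = 0.547170, so τ_n = 0.563483.
Rearranging for μ₀: μ₀ = (μ_n·τ_n − τ_data·x̄)/τ₀ = (5.6445·0.563483 − 0.547170·5.3) / 0.016313 = 0.280579/0.016313 ≈ 17.2.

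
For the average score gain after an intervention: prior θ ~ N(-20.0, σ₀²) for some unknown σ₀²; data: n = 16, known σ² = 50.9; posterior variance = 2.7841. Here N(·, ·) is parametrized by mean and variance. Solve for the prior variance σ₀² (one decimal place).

Posterior precision equals prior precision plus data precision: 1/σ_n² = 1/σ₀² + n/σ².
So 1/σ₀² = 1/2.7841 − 16/50.9 = 0.359183 − 0.314342 = 0.044841.
Hence σ₀² = 1/0.044841 ≈ 22.3.

σ₀² = 22.3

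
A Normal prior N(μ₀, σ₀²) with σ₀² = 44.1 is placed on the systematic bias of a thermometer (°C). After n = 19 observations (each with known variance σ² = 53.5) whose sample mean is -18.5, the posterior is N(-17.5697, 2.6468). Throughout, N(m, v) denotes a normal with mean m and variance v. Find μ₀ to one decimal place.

The posterior mean is a precision-weighted average: μ_n = (τ₀μ₀ + τ_data·x̄)/(τ₀+τ_data), with τ₀=1/σ₀² and τ_data=n/σ².
Here τ₀ = 1/44.1 = 0.022676 and τ_data = 19/53.5 = 0.355140, so τ_n = 0.377816.
Rearranging for μ₀: μ₀ = (μ_n·τ_n − τ_data·x̄)/τ₀ = (-17.5697·0.377816 − 0.355140·-18.5) / 0.022676 = -0.068024/0.022676 ≈ -3.0.

μ₀ = -3.0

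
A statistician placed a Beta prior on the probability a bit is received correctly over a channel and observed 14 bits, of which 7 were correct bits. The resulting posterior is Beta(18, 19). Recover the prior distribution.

Beta(11, 12)

Beta is conjugate to the binomial likelihood: posterior = Beta(α+s, β+f).
So α = 18 − 7 = 11 and β = 19 − 7 = 12.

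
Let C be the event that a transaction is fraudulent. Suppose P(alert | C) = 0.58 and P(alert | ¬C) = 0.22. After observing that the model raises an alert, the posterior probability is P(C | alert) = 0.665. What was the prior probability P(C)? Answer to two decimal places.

In odds form, posterior odds = prior odds × likelihood ratio, so prior odds = posterior odds ÷ LR.
Posterior odds = 0.665/(1−0.665) = 1.9851. LR = 0.58/0.22 = 2.6364.
Prior odds = 1.9851/2.6364 = 0.7530, so P(C) = 0.7530/(1+0.7530) ≈ 0.43.

P(C) = 0.43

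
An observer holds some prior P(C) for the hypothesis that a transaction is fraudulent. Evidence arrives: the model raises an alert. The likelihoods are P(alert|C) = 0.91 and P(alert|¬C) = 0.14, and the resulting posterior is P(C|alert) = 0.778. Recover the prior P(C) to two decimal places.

P(C) = 0.35

Bayes' rule in odds form gives O(C|E) = O(C)·[P(E|C)/P(E|¬C)], hence O(C) = O(C|E)/LR.
Posterior odds = 0.778/(1−0.778) = 3.5045. LR = 0.91/0.14 = 6.5000.
Prior odds = 3.5045/6.5000 = 0.5392, so P(C) = 0.5392/(1+0.5392) ≈ 0.35.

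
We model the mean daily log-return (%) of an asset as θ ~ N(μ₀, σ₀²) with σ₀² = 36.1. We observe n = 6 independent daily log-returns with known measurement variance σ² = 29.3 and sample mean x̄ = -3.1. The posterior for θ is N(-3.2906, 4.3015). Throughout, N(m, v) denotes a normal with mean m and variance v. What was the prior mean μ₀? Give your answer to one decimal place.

μ₀ = -4.7

With known observation variance, the Normal–Normal posterior has precision τ_n = τ₀ + n/σ² and mean μ_n = (τ₀μ₀ + (n/σ²)x̄)/τ_n.
Here τ₀ = 1/36.1 = 0.027701 and τ_data = 6/29.3 = 0.204778, so τ_n = 0.232479.
Rearranging for μ₀: μ₀ = (μ_n·τ_n − τ_data·x̄)/τ₀ = (-3.2906·0.232479 − 0.204778·-3.1) / 0.027701 = -0.130184/0.027701 ≈ -4.7.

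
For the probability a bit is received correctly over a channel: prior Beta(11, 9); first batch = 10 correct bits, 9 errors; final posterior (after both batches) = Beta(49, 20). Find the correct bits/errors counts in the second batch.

Sequential conjugate updates are equivalent to a single update on the pooled data, so total successes = posterior α − prior α and total failures = posterior β − prior β.
Total across both batches: 49−11=38 correct bits, 20−9=11 errors.
Subtract the first batch: 38−10=28 correct bits and 11−9=2 errors.

28 correct bits and 2 errors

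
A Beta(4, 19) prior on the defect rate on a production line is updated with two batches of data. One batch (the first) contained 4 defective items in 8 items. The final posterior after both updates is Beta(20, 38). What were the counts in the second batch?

12 defective items and 15 good items

Sequential conjugate updates are equivalent to a single update on the pooled data, so total successes = posterior α − prior α and total failures = posterior β − prior β.
Total across both batches: 20−4=16 defective items, 38−19=19 good items.
Subtract the first batch: 16−4=12 defective items and 19−4=15 good items.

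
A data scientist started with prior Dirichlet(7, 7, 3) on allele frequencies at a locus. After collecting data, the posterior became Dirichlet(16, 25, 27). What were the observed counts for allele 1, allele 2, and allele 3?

For a Dirichlet(α) prior with multinomial counts c, the posterior is Dirichlet(α + c) componentwise.
Counts are posterior − prior componentwise: 16−7=9, 25−7=18, 27−3=24.

counts (9, 18, 24)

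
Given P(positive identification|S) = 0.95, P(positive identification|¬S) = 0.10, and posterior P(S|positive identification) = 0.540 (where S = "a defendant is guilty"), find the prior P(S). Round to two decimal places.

P(S) = 0.11

In odds form, posterior odds = prior odds × likelihood ratio, so prior odds = posterior odds ÷ LR.
Posterior odds = 0.540/(1−0.540) = 1.1739. LR = 0.95/0.10 = 9.5000.
Prior odds = 1.1739/9.5000 = 0.1236, so P(S) = 0.1236/(1+0.1236) ≈ 0.11.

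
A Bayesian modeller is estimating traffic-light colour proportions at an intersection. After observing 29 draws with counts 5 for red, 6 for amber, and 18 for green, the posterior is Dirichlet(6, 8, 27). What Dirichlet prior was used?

Dirichlet(1, 2, 9)

For a Dirichlet(α) prior with multinomial counts c, the posterior is Dirichlet(α + c) componentwise.
Subtract each count from the matching posterior parameter: 6−5=1, 8−6=2, 27−18=9.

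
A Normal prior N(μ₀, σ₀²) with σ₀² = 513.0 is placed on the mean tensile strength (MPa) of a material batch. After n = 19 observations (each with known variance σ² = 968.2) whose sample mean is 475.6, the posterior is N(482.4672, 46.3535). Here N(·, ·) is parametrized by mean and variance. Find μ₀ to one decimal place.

μ₀ = 551.6

The posterior mean is a precision-weighted average: μ_n = (τ₀μ₀ + τ_data·x̄)/(τ₀+τ_data), with τ₀=1/σ₀² and τ_data=n/σ².
Here τ₀ = 1/513.0 = 0.001949 and τ_data = 19/968.2 = 0.019624, so τ_n = 0.021573.
Rearranging for μ₀: μ₀ = (μ_n·τ_n − τ_data·x̄)/τ₀ = (482.4672·0.021573 − 0.019624·475.6) / 0.001949 = 1.075091/0.001949 ≈ 551.6.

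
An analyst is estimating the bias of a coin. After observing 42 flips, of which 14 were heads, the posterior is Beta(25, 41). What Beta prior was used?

Beta(11, 13)

A Beta(α, β) prior with s successes and f failures in binomial data gives a Beta(α+s, β+f) posterior.
Subtract the data counts: 25−14=11, 41−28=13.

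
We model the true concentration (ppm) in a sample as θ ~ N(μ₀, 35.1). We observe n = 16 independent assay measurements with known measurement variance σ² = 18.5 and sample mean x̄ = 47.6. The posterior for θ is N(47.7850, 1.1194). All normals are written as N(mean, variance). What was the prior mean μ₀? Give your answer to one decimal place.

μ₀ = 53.4

With known observation variance, the Normal–Normal posterior has precision τ_n = τ₀ + n/σ² and mean μ_n = (τ₀μ₀ + (n/σ²)x̄)/τ_n.
Here τ₀ = 1/35.1 = 0.028490 and τ_data = 16/18.5 = 0.864865, so τ_n = 0.893355.
Rearranging for μ₀: μ₀ = (μ_n·τ_n − τ_data·x̄)/τ₀ = (47.7850·0.893355 − 0.864865·47.6) / 0.028490 = 1.521395/0.028490 ≈ 53.4.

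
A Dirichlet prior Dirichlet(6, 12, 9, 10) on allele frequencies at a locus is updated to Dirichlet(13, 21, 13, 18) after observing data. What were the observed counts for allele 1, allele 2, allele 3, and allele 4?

For a Dirichlet(α) prior with multinomial counts c, the posterior is Dirichlet(α + c) componentwise.
Counts are posterior − prior componentwise: 13−6=7, 21−12=9, 13−9=4, 18−10=8.

counts (7, 9, 4, 8)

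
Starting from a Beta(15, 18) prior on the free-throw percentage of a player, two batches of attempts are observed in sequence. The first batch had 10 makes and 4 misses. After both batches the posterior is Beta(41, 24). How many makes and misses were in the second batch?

Because Beta–binomial updating is additive in the counts, the combined data contributed (α_post−α_prior, β_post−β_prior) successes and failures.
Total across both batches: 41−15=26 makes, 24−18=6 misses.
Subtract the first batch: 26−10=16 makes and 6−4=2 misses.

16 makes and 2 misses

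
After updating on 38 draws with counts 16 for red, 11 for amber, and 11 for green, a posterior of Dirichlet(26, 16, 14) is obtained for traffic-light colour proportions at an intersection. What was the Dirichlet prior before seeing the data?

Dirichlet(10, 5, 3)

For a Dirichlet(α) prior with multinomial counts c, the posterior is Dirichlet(α + c) componentwise.
Subtract each count from the matching posterior parameter: 26−16=10, 16−11=5, 14−11=3.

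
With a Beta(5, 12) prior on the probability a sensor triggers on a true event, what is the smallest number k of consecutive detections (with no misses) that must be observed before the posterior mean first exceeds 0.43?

After k detections and 0 misses the posterior is Beta(5+k, 12), with mean (5+k)/(5+12+k).
Set (5+k)/(17+k) > 0.43 and solve: k > (0.43·17 − 5)/(1 − 0.43) = 4.053.
The smallest integer exceeding 4.053 is 5, and checking k=5: (10)/(22) = 0.4545 > 0.43.

k = 5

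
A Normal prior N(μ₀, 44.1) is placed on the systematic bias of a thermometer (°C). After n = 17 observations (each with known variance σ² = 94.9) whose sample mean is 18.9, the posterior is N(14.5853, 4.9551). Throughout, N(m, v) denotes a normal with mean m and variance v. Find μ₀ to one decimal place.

The posterior mean is a precision-weighted average: μ_n = (τ₀μ₀ + τ_data·x̄)/(τ₀+τ_data), with τ₀=1/σ₀² and τ_data=n/σ².
Here τ₀ = 1/44.1 = 0.022676 and τ_data = 17/94.9 = 0.179136, so τ_n = 0.201812.
Rearranging for μ₀: μ₀ = (μ_n·τ_n − τ_data·x̄)/τ₀ = (14.5853·0.201812 − 0.179136·18.9) / 0.022676 = -0.442182/0.022676 ≈ -19.5.

μ₀ = -19.5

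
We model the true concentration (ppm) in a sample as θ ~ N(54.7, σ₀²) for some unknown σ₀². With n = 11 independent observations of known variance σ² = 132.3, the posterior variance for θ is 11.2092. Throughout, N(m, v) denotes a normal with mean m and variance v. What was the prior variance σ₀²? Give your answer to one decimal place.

σ₀² = 164.8

For the Normal–Normal model with known σ², precisions add: τ_n = τ₀ + n/σ².
So 1/σ₀² = 1/11.2092 − 11/132.3 = 0.089212 − 0.083144 = 0.006068.
Hence σ₀² = 1/0.006068 ≈ 164.8.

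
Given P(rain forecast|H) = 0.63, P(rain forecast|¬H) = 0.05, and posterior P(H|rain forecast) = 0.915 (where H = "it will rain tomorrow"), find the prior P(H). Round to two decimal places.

P(H) = 0.46

In odds form, posterior odds = prior odds × likelihood ratio, so prior odds = posterior odds ÷ LR.
Posterior odds = 0.915/(1−0.915) = 10.7647. LR = 0.63/0.05 = 12.6000.
Prior odds = 10.7647/12.6000 = 0.8543, so P(H) = 0.8543/(1+0.8543) ≈ 0.46.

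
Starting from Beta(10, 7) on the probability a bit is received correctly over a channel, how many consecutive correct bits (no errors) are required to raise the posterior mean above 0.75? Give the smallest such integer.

After k correct bits and 0 errors the posterior is Beta(10+k, 7), with mean (10+k)/(10+7+k).
Set (10+k)/(17+k) > 0.75 and solve: k > (0.75·17 − 10)/(1 − 0.75) = 11.000.
The smallest integer exceeding 11.000 is 12, and checking k=12: (22)/(29) = 0.7586 > 0.75.

k = 12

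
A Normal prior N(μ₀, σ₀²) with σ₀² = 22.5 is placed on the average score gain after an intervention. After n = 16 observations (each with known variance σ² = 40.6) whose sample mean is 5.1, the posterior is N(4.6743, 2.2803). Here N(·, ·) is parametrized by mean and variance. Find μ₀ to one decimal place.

μ₀ = 0.9

The posterior mean is a precision-weighted average: μ_n = (τ₀μ₀ + τ_data·x̄)/(τ₀+τ_data), with τ₀=1/σ₀² and τ_data=n/σ².
Here τ₀ = 1/22.5 = 0.044444 and τ_data = 16/40.6 = 0.394089, so τ_n = 0.438533.
Rearranging for μ₀: μ₀ = (μ_n·τ_n − τ_data·x̄)/τ₀ = (4.6743·0.438533 − 0.394089·5.1) / 0.044444 = 0.039981/0.044444 ≈ 0.9.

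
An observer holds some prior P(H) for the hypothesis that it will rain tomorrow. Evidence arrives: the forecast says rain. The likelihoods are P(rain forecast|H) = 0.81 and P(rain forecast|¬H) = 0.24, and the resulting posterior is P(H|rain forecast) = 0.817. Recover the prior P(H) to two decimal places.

In odds form, posterior odds = prior odds × likelihood ratio, so prior odds = posterior odds ÷ LR.
Posterior odds = 0.817/(1−0.817) = 4.4645. LR = 0.81/0.24 = 3.3750.
Prior odds = 4.4645/3.3750 = 1.3228, so P(H) = 1.3228/(1+1.3228) ≈ 0.57.

P(H) = 0.57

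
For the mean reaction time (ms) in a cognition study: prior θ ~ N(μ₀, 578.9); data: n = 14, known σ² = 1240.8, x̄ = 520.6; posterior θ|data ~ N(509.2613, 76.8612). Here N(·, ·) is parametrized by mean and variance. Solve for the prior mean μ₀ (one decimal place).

μ₀ = 435.2

The posterior mean is a precision-weighted average: μ_n = (τ₀μ₀ + τ_data·x̄)/(τ₀+τ_data), with τ₀=1/σ₀² and τ_data=n/σ².
Here τ₀ = 1/578.9 = 0.001727 and τ_data = 14/1240.8 = 0.011283, so τ_n = 0.013010.
Rearranging for μ₀: μ₀ = (μ_n·τ_n − τ_data·x̄)/τ₀ = (509.2613·0.013010 − 0.011283·520.6) / 0.001727 = 0.751560/0.001727 ≈ 435.2.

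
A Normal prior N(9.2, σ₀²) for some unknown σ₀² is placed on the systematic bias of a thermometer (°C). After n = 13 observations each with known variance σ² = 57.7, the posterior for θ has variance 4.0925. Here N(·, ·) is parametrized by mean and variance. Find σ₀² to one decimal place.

σ₀² = 52.5

Posterior precision equals prior precision plus data precision: 1/σ_n² = 1/σ₀² + n/σ².
So 1/σ₀² = 1/4.0925 − 13/57.7 = 0.244349 − 0.225303 = 0.019046.
Hence σ₀² = 1/0.019046 ≈ 52.5.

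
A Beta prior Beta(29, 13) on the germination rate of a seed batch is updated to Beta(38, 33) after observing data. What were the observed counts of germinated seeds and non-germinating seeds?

A Beta(a, b) prior with s successes and f failures in binomial data gives a Beta(a+s, b+f) posterior.
So s = 38 − 29 = 9 and f = 33 − 13 = 20.

9 germinated seeds and 20 non-germinating seeds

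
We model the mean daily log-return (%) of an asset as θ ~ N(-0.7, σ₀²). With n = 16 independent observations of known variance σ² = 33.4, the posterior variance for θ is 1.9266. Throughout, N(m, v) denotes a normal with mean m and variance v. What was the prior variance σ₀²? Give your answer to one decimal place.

Posterior precision equals prior precision plus data precision: 1/σ_n² = 1/σ₀² + n/σ².
So 1/σ₀² = 1/1.9266 − 16/33.4 = 0.519049 − 0.479042 = 0.040007.
Hence σ₀² = 1/0.040007 ≈ 25.0.

σ₀² = 25.0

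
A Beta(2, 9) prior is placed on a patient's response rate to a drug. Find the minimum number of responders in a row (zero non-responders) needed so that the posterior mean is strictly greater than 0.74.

k = 24

After k responders and 0 non-responders the posterior is Beta(2+k, 9), with mean (2+k)/(2+9+k).
Set (2+k)/(11+k) > 0.74 and solve: k > (0.74·11 − 2)/(1 − 0.74) = 23.615.
The smallest integer exceeding 23.615 is 24.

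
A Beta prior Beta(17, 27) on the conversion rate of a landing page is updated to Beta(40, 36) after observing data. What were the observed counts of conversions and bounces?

Under Beta–binomial conjugacy the posterior parameters are (α+s, β+f).
So s = 40 − 17 = 23 and f = 36 − 27 = 9.

23 conversions and 9 bounces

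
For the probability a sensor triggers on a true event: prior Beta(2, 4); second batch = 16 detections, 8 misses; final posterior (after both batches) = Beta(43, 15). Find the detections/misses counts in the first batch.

Sequential conjugate updates are equivalent to a single update on the pooled data, so total successes = posterior α − prior α and total failures = posterior β − prior β.
Total across both batches: 43−2=41 detections, 15−4=11 misses.
Subtract the second batch: 41−16=25 detections and 11−8=3 misses.

25 detections and 3 misses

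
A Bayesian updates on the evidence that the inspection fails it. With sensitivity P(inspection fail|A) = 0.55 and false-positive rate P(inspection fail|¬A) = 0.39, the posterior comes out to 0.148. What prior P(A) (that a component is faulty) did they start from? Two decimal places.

Bayes' rule in odds form gives O(A|E) = O(A)·[P(E|A)/P(E|¬A)], hence O(A) = O(A|E)/LR.
Posterior odds = 0.148/(1−0.148) = 0.1737. LR = 0.55/0.39 = 1.4103.
Prior odds = 0.1737/1.4103 = 0.1232, so P(A) = 0.1232/(1+0.1232) ≈ 0.11.

P(A) = 0.11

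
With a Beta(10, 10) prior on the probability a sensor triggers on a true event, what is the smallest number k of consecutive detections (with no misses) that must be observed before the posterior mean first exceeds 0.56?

After k detections and 0 misses the posterior is Beta(10+k, 10), with mean (10+k)/(10+10+k).
Set (10+k)/(20+k) > 0.56 and solve: k > (0.56·20 − 10)/(1 − 0.56) = 2.727.
The smallest integer exceeding 2.727 is 3, and checking k=3: (13)/(23) = 0.5652 > 0.56.

k = 3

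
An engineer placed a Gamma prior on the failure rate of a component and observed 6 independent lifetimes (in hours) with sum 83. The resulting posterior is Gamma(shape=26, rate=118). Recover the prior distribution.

Gamma(shape=20, rate=35)

For an exponential likelihood with a Gamma(α, β) prior on the rate, n observations with total T give posterior Gamma(α+n, β+T).
So α = 26 − 6 = 20 and β = 118 − 83 = 35.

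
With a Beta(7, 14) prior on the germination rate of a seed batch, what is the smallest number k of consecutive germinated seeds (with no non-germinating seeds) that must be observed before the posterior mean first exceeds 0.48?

After k germinated seeds and 0 non-germinating seeds the posterior is Beta(7+k, 14), with mean (7+k)/(7+14+k).
Set (7+k)/(21+k) > 0.48 and solve: k > (0.48·21 − 7)/(1 − 0.48) = 5.923.
The smallest integer exceeding 5.923 is 6.

k = 6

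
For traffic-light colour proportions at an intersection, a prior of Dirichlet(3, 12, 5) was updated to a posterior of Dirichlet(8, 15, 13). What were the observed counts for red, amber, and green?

For a Dirichlet(α) prior with multinomial counts c, the posterior is Dirichlet(α + c) componentwise.
Counts are posterior − prior componentwise: 8−3=5, 15−12=3, 13−5=8.

counts (5, 3, 8)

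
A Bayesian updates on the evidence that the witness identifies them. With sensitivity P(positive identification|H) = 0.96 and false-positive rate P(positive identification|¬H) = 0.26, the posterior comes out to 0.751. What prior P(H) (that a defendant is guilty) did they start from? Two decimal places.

P(H) = 0.45

Bayes' rule in odds form gives O(H|E) = O(H)·[P(E|H)/P(E|¬H)], hence O(H) = O(H|E)/LR.
Posterior odds = 0.751/(1−0.751) = 3.0161. LR = 0.96/0.26 = 3.6923.
Prior odds = 3.0161/3.6923 = 0.8169, so P(H) = 0.8169/(1+0.8169) ≈ 0.45.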